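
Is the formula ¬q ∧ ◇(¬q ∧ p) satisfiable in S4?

1. ¬q ∧ ◇(¬q ∧ p), w0
2. ¬q, w0
3. ◇(¬q ∧ p), w0
4. ¬q ∧ p, w1
5. ¬q, w1
6. p, w1
Accessibility: w0Rw0, w0Rw1, w1Rw1

Satisfiable (open branch found)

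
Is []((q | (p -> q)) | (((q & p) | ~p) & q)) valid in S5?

Not valid

Tableau for the negation ~[]((q | (p -> q)) | (((q & p) | ~p) & q)):
1. ~[]((q | (p -> q)) | (((q & p) | ~p) & q)), 0
2. ~((q | (p -> q)) | (((q & p) | ~p) & q)), 1
3. ~(q | (p -> q)), 1
4. ~(((q & p) | ~p) & q), 1
5. ~q, 1
6. ~(p -> q), 1
7. p, 1
Accessibility: 0R0, 0R1, 1R0, 1R1
The negation has an open branch (countermodel exists).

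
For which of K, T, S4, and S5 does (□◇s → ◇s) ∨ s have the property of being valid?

K-tableau for the negation ¬((□◇s → ◇s) ∨ s):
1. ¬((□◇s → ◇s) ∨ s), w0
2. ¬(□◇s → ◇s), w0
3. ¬s, w0
4. □◇s, w0
5. ¬◇s, w0
Complete open branch: countermodel on a K-frame, so not valid in K.
T-tableau for the negation ¬((□◇s → ◇s) ∨ s):
1. ¬((□◇s → ◇s) ∨ s), w0
2. ¬(□◇s → ◇s), w0
3. ¬s, w0
4. □◇s, w0
5. ¬◇s, w0
6. ◇s, w0
7. s, w1
8. ◇s, w1
9. ¬s, w1
Accessibility: w0Rw0, w0Rw1, w1Rw1
Branch closes: s and ¬s both at w1.
Every branch closes (one shown): valid in T, hence also in S4, S5 (every theorem of T is a theorem of S4 and S5).

T, S4, S5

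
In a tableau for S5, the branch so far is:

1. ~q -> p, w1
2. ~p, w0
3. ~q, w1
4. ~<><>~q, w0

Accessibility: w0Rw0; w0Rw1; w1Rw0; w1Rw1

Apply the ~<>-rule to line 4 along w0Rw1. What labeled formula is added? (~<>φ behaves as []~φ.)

~<>~q, w1

~<>φ behaves as []~φ: propagate the negated body to each accessible world.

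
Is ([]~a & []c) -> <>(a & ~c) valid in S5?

No, not valid

Tableau for the negation ~(([]~a & []c) -> <>(a & ~c)):
1. ~(([]~a & []c) -> <>(a & ~c)), u
2. []~a & []c, u
3. ~<>(a & ~c), u
4. []~a, u
5. []c, u
6. ~(a & ~c), u
7. ~a, u
8. c, u
Accessibility: uRu
The negation has an open branch (countermodel exists).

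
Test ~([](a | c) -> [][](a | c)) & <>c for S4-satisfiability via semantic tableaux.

1. ~([](a | c) -> [][](a | c)) & <>c, 0
2. ~([](a | c) -> [][](a | c)), 0
3. <>c, 0
4. [](a | c), 0
5. ~[][](a | c), 0
6. a | c, 0
7. c, 0
8. c, 1
9. a | c, 1
10. ~[](a | c), 2
11. a | c, 2
12. c, 2
13. ~(a | c), 3
14. ~a, 3
15. ~c, 3
16. a | c, 3
17. c, 3
Accessibility: 0R0, 0R1, 0R2, 0R3, 1R1, 2R2, 2R3, 3R3
Branch closes: c and ~c both at 3.
(One branch shown.) All branches close.

No, unsatisfiable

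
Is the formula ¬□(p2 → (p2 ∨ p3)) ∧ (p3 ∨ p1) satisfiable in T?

1. ¬□(p2 → (p2 ∨ p3)) ∧ (p3 ∨ p1), w0
2. ¬□(p2 → (p2 ∨ p3)), w0
3. p3 ∨ p1, w0
4. p1, w0
5. ¬(p2 → (p2 ∨ p3)), w1
6. p2, w1
7. ¬(p2 ∨ p3), w1
8. ¬p2, w1
9. ¬p3, w1
Accessibility: w0Rw0, w0Rw1, w1Rw1
Branch closes: p2 and ¬p2 both at w1.
All branches of the tableau close; one closing branch shown above.

No, unsatisfiable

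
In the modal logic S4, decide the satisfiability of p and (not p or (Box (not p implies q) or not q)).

1. p and (not p or (Box (not p implies q) or not q)), 0
2. p, 0   [and-rule on 1]
3. not p or (Box (not p implies q) or not q), 0   [and-rule on 1]
4. Box (not p implies q) or not q, 0   [or-rule on 3 (branches; this branch)]
5. not q, 0   [or-rule on 4 (branches; this branch)]
Accessibility: 0R0

Satisfiable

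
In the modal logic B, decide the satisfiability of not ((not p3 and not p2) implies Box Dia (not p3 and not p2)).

No, unsatisfiable

1. not ((not p3 and not p2) implies Box Dia (not p3 and not p2)), u
2. not p3 and not p2, u
3. not Box Dia (not p3 and not p2), u
4. not p3, u
5. not p2, u
6. not Dia (not p3 and not p2), v
7. not (not p3 and not p2), u
8. not (not p3 and not p2), v
9. p2, u
Accessibility: uRu, uRv, vRu, vRv
Branch closes: p2 and not p2 both at u.
Every branch closes; the branch above is one of them.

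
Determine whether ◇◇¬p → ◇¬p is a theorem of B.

Tableau for the negation ¬(◇◇¬p → ◇¬p):
1. ¬(◇◇¬p → ◇¬p), 0
2. ◇◇¬p, 0   [¬→-rule on 1]
3. ¬◇¬p, 0   [¬→-rule on 1]
4. p, 0   [¬◇-rule on 3 via 0R0]
5. ◇¬p, 1   [◇-rule on 2: fresh world 1, 0R1]
6. p, 1   [¬◇-rule on 3 via 0R1]
7. ¬p, 2   [◇-rule on 5: fresh world 2, 1R2]
Accessibility: 0R0, 0R1, 1R0, 1R1, 1R2, 2R1, 2R2
The negation has an open branch (countermodel exists).

Invalid (countermodel exists)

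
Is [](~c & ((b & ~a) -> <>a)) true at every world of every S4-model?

Invalid (countermodel exists)

Tableau for the negation ~[](~c & ((b & ~a) -> <>a)):
1. ~[](~c & ((b & ~a) -> <>a)), 0
2. ~(~c & ((b & ~a) -> <>a)), 1
3. ~((b & ~a) -> <>a), 1
4. b & ~a, 1
5. ~<>a, 1
6. b, 1
7. ~a, 1
Accessibility: 0R0, 0R1, 1R1
The negation has an open branch (countermodel exists).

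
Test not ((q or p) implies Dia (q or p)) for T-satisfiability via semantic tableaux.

Unsatisfiable

1. not ((q or p) implies Dia (q or p)), 0
2. q or p, 0
3. not Dia (q or p), 0
4. not (q or p), 0
5. not q, 0
6. not p, 0
7. p, 0
Accessibility: 0R0
Branch closes: p and not p both at 0.
(One branch shown.) All branches close.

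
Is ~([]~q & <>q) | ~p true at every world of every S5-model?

Tableau for the negation ~(~([]~q & <>q) | ~p):
1. ~(~([]~q & <>q) | ~p), u
2. []~q & <>q, u
3. p, u
4. []~q, u
5. <>q, u
6. ~q, u
7. q, v
8. ~q, v
Accessibility: uRu, uRv, vRu, vRv
Branch closes: q and ~q both at v.
All branches of the negation close; one closing branch shown above.

Valid in S5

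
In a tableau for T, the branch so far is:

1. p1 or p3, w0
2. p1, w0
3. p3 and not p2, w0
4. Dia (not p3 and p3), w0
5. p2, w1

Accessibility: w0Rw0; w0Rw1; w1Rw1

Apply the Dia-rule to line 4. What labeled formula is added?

a fresh world w2 with w0Rw2, and not p3 and p3 at w2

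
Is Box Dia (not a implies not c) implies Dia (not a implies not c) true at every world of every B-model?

Yes, valid

Tableau for the negation not (Box Dia (not a implies not c) implies Dia (not a implies not c)):
1. not (Box Dia (not a implies not c) implies Dia (not a implies not c)), u
2. Box Dia (not a implies not c), u
3. not Dia (not a implies not c), u
4. Dia (not a implies not c), u
5. not (not a implies not c), u
6. not a, u
7. c, u
8. not a implies not c, v
9. Dia (not a implies not c), v
10. not (not a implies not c), v
11. not a, v
12. c, v
13. not c, v
Accessibility: uRu, uRv, vRu, vRv
Branch closes: c and not c both at v.
Every branch of the negation's tableau closes; the branch above is one of them.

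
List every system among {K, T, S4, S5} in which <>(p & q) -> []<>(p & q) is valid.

S4-tableau for the negation ~(<>(p & q) -> []<>(p & q)):
1. ~(<>(p & q) -> []<>(p & q)), 0
2. <>(p & q), 0
3. ~[]<>(p & q), 0
4. p & q, 1
5. p, 1
6. q, 1
7. ~<>(p & q), 2
8. ~(p & q), 2
9. ~q, 2
Accessibility: 0R0, 0R1, 0R2, 1R1, 2R2
Complete open branch: countermodel on an S4-frame, so not valid in S4, nor in K, T (the same frame is also a K-frame and a T-frame).
S5-tableau for the negation ~(<>(p & q) -> []<>(p & q)):
1. ~(<>(p & q) -> []<>(p & q)), 0
2. <>(p & q), 0
3. ~[]<>(p & q), 0
4. p & q, 1
5. p, 1
6. q, 1
7. ~<>(p & q), 2
8. ~(p & q), 0
9. ~(p & q), 1
10. ~(p & q), 2
11. ~q, 0
12. ~q, 1
Accessibility: 0R0, 0R1, 0R2, 1R0, 1R1, 1R2, 2R0, 2R1, 2R2
Branch closes: q and ~q both at 1.
Every branch closes (one shown): valid in S5.

S5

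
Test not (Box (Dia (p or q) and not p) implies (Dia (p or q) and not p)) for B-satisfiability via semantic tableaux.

No, unsatisfiable

1. not (Box (Dia (p or q) and not p) implies (Dia (p or q) and not p)), u
2. Box (Dia (p or q) and not p), u
3. not (Dia (p or q) and not p), u
4. Dia (p or q) and not p, u
5. Dia (p or q), u
6. not p, u
7. not Dia (p or q), u
8. not (p or q), u
9. not q, u
10. p or q, v
11. Dia (p or q) and not p, v
12. Dia (p or q), v
13. not p, v
14. not (p or q), v
15. not q, v
16. q, v
Accessibility: uRu, uRv, vRu, vRv
Branch closes: q and not q both at v.
All branches of the tableau close; one closing branch shown above.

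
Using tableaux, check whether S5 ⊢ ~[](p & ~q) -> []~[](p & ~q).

Tableau for the negation ~(~[](p & ~q) -> []~[](p & ~q)):
1. ~(~[](p & ~q) -> []~[](p & ~q)), w0
2. ~[](p & ~q), w0
3. ~[]~[](p & ~q), w0
4. ~(p & ~q), w1
5. q, w1
6. [](p & ~q), w2
7. p & ~q, w0
8. p, w0
9. ~q, w0
10. p & ~q, w1
11. p, w1
12. ~q, w1
Accessibility: w0Rw0, w0Rw1, w0Rw2, w1Rw0, w1Rw1, w1Rw2, w2Rw0, w2Rw1, w2Rw2
Branch closes: q and ~q both at w1.
All branches of the negation close; one closing branch shown above.

Valid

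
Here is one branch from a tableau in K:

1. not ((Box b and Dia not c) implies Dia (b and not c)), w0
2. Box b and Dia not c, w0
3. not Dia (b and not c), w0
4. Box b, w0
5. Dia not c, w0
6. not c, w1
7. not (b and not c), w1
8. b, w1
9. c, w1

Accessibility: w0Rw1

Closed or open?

Closed

Both c and not c appear at w1.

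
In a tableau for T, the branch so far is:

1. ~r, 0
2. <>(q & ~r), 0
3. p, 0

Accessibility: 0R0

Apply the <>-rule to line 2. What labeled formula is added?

a fresh world 1 with 0R1, and q & ~r at 1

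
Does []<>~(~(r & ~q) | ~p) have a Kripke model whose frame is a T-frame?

1. []<>~(~(r & ~q) | ~p), 0
2. <>~(~(r & ~q) | ~p), 0
3. ~(~(r & ~q) | ~p), 1
4. r & ~q, 1
5. p, 1
6. r, 1
7. ~q, 1
8. <>~(~(r & ~q) | ~p), 1
9. ~(~(r & ~q) | ~p), 2
10. r & ~q, 2
11. p, 2
12. r, 2
13. ~q, 2
Accessibility: 0R0, 0R1, 1R1, 1R2, 2R2

Yes, satisfiable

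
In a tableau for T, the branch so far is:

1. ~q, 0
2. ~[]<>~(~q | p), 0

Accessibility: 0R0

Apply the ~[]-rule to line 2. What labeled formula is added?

a fresh world 1 with 0R1, and ~<>~(~q | p) at 1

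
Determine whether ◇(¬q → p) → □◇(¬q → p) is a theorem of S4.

Invalid (countermodel exists)

Tableau for the negation ¬(◇(¬q → p) → □◇(¬q → p)):
1. ¬(◇(¬q → p) → □◇(¬q → p)), 0
2. ◇(¬q → p), 0
3. ¬□◇(¬q → p), 0
4. ¬q → p, 1
5. p, 1
6. ¬◇(¬q → p), 2
7. ¬(¬q → p), 2
8. ¬q, 2
9. ¬p, 2
Accessibility: 0R0, 0R1, 0R2, 1R1, 2R2
The negation has an open branch (countermodel exists).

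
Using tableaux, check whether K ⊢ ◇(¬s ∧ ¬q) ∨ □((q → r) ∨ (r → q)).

Valid

Tableau for the negation ¬(◇(¬s ∧ ¬q) ∨ □((q → r) ∨ (r → q))):
1. ¬(◇(¬s ∧ ¬q) ∨ □((q → r) ∨ (r → q))), 0
2. ¬◇(¬s ∧ ¬q), 0
3. ¬□((q → r) ∨ (r → q)), 0
4. ¬((q → r) ∨ (r → q)), 1
5. ¬(q → r), 1
6. ¬(r → q), 1
7. q, 1
8. ¬r, 1
9. r, 1
10. ¬q, 1
Accessibility: 0R1
Branch closes: r and ¬r both at 1.
All branches of the negation close; one closing branch shown above.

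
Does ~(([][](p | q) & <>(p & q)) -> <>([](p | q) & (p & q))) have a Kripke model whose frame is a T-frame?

Unsatisfiable (every branch closes)

1. ~(([][](p | q) & <>(p & q)) -> <>([](p | q) & (p & q))), u
2. [][](p | q) & <>(p & q), u   [~->-rule on 1]
3. ~<>([](p | q) & (p & q)), u   [~->-rule on 1]
4. [][](p | q), u   [&-rule on 2]
5. <>(p & q), u   [&-rule on 2]
6. ~([](p | q) & (p & q)), u   [~<>-rule on 3 via uRu]
7. [](p | q), u   [[]-rule on 4 via uRu]
8. p | q, u   [[]-rule on 7 via uRu]
9. ~[](p | q), u   [~&-rule on 6 (branches; this branch)]
10. q, u   [|-rule on 8 (branches; this branch)]
11. p & q, v   [<>-rule on 5: fresh world v, uRv]
12. p, v   [&-rule on 11]
13. q, v   [&-rule on 11]
14. ~([](p | q) & (p & q)), v   [~<>-rule on 3 via uRv]
15. [](p | q), v   [[]-rule on 4 via uRv]
16. p | q, v   [[]-rule on 7 via uRv]
17. ~[](p | q), v   [~&-rule on 14 (branches; this branch)]
18. ~(p | q), w   [~[]-rule on 9: fresh world w, uRw]
19. ~p, w   [~|-rule on 18]
20. ~q, w   [~|-rule on 18]
21. ~([](p | q) & (p & q)), w   [~<>-rule on 3 via uRw]
22. [](p | q), w   [[]-rule on 4 via uRw]
23. p | q, w   [[]-rule on 7 via uRw]
24. ~(p & q), w   [~&-rule on 21 (branches; this branch)]
25. q, w   [|-rule on 23 (branches; this branch)]
Accessibility: uRu, uRv, uRw, vRv, wRw
Branch closes: q and ~q both at w.
All branches of the tableau close; one closing branch shown above.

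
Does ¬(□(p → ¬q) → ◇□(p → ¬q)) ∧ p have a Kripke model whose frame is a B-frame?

1. ¬(□(p → ¬q) → ◇□(p → ¬q)) ∧ p, u
2. ¬(□(p → ¬q) → ◇□(p → ¬q)), u
3. p, u
4. □(p → ¬q), u
5. ¬◇□(p → ¬q), u
6. p → ¬q, u
7. ¬□(p → ¬q), u
8. ¬q, u
9. ¬(p → ¬q), v
10. p, v
11. q, v
12. p → ¬q, v
13. ¬□(p → ¬q), v
14. ¬q, v
Accessibility: uRu, uRv, vRu, vRv
Branch closes: q and ¬q both at v.
Every branch closes; the branch above is one of them.

Unsatisfiable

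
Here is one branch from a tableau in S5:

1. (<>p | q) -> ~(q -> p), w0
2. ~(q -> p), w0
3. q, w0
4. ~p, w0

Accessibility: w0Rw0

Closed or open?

Not closed

No atom appears with both signs at the same world.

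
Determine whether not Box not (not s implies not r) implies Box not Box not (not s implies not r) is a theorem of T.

Tableau for the negation not (not Box not (not s implies not r) implies Box not Box not (not s implies not r)):
1. not (not Box not (not s implies not r) implies Box not Box not (not s implies not r)), 0
2. not Box not (not s implies not r), 0
3. not Box not Box not (not s implies not r), 0
4. not s implies not r, 1
5. not r, 1
6. Box not (not s implies not r), 2
7. not (not s implies not r), 2
8. not s, 2
9. r, 2
Accessibility: 0R0, 0R1, 0R2, 1R1, 2R2
The negation has an open branch (countermodel exists).

No, not valid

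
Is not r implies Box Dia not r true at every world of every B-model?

Tableau for the negation not (not r implies Box Dia not r):
1. not (not r implies Box Dia not r), u
2. not r, u
3. not Box Dia not r, u
4. not Dia not r, v
5. r, u
Accessibility: uRu, uRv, vRu, vRv
Branch closes: r and not r both at u.
All branches of the negation close; one closing branch shown above.

Valid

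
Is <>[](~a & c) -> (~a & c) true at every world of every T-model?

Tableau for the negation ~(<>[](~a & c) -> (~a & c)):
1. ~(<>[](~a & c) -> (~a & c)), 0
2. <>[](~a & c), 0
3. ~(~a & c), 0
4. ~c, 0
5. [](~a & c), 1
6. ~a & c, 1
7. ~a, 1
8. c, 1
Accessibility: 0R0, 0R1, 1R1
The negation has an open branch (countermodel exists).

Not valid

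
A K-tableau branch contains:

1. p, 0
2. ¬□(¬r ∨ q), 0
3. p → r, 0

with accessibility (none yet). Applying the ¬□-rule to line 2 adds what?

a fresh world 1 with 0R1, and ¬(¬r ∨ q) at 1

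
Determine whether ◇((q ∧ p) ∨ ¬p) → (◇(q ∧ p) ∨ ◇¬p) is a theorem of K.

Valid

Tableau for the negation ¬(◇((q ∧ p) ∨ ¬p) → (◇(q ∧ p) ∨ ◇¬p)):
1. ¬(◇((q ∧ p) ∨ ¬p) → (◇(q ∧ p) ∨ ◇¬p)), w0
2. ◇((q ∧ p) ∨ ¬p), w0
3. ¬(◇(q ∧ p) ∨ ◇¬p), w0
4. ¬◇(q ∧ p), w0
5. ¬◇¬p, w0
6. (q ∧ p) ∨ ¬p, w1
7. ¬(q ∧ p), w1
8. p, w1
9. q ∧ p, w1
10. q, w1
11. ¬p, w1
Accessibility: w0Rw1
Branch closes: p and ¬p both at w1.
Every branch of the negation's tableau closes; the branch above is one of them.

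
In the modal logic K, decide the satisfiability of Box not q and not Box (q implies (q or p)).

Unsatisfiable (every branch closes)

1. Box not q and not Box (q implies (q or p)), 0
2. Box not q, 0
3. not Box (q implies (q or p)), 0
4. not (q implies (q or p)), 1
5. q, 1
6. not (q or p), 1
7. not q, 1
8. not p, 1
Accessibility: 0R1
Branch closes: q and not q both at 1.
(One branch shown.) All branches close.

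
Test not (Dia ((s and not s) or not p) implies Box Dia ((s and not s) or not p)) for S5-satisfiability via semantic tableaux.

1. not (Dia ((s and not s) or not p) implies Box Dia ((s and not s) or not p)), u
2. Dia ((s and not s) or not p), u   [neg-implies-rule on 1]
3. not Box Dia ((s and not s) or not p), u   [neg-implies-rule on 1]
4. (s and not s) or not p, v   [Dia-rule on 2: fresh world v, uRv]
5. not p, v   [or-rule on 4 (branches; this branch)]
6. not Dia ((s and not s) or not p), w   [neg-Box-rule on 3: fresh world w, uRw]
7. not ((s and not s) or not p), u   [neg-Dia-rule on 6 via wRu]
8. not (s and not s), u   [neg-or-rule on 7]
9. p, u   [neg-or-rule on 7]
10. not ((s and not s) or not p), v   [neg-Dia-rule on 6 via wRv]
11. not (s and not s), v   [neg-or-rule on 10]
12. p, v   [neg-or-rule on 10]
Accessibility: uRu, uRv, uRw, vRu, vRv, vRw, wRu, wRv, wRw
Branch closes: p and not p both at v.
All branches of the tableau close; one closing branch shown above.

Unsatisfiable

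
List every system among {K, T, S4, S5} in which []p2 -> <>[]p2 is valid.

T-tableau for the negation ~([]p2 -> <>[]p2):
1. ~([]p2 -> <>[]p2), u
2. []p2, u
3. ~<>[]p2, u
4. p2, u
5. ~[]p2, u
6. ~p2, v
7. p2, v
Accessibility: uRu, uRv, vRv
Branch closes: p2 and ~p2 both at v.
Every branch closes (one shown): valid in T, hence also in S4, S5 (every theorem of T is a theorem of S4 and S5).
K-tableau for the negation ~([]p2 -> <>[]p2):
1. ~([]p2 -> <>[]p2), u
2. []p2, u
3. ~<>[]p2, u
Complete open branch: countermodel on a K-frame, so not valid in K.

T, S4, S5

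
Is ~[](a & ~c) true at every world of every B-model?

Tableau for the negation [](a & ~c):
1. [](a & ~c), u
2. a & ~c, u
3. a, u
4. ~c, u
Accessibility: uRu
The negation has an open branch (countermodel exists).

Invalid (countermodel exists)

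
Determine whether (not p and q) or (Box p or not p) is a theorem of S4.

Not valid

Tableau for the negation not ((not p and q) or (Box p or not p)):
1. not ((not p and q) or (Box p or not p)), 0
2. not (not p and q), 0
3. not (Box p or not p), 0
4. not Box p, 0
5. p, 0
6. not q, 0
7. not p, 1
Accessibility: 0R0, 0R1, 1R1
The negation has an open branch (countermodel exists).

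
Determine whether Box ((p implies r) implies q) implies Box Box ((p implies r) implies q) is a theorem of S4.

Tableau for the negation not (Box ((p implies r) implies q) implies Box Box ((p implies r) implies q)):
1. not (Box ((p implies r) implies q) implies Box Box ((p implies r) implies q)), w0
2. Box ((p implies r) implies q), w0   [neg-implies-rule on 1]
3. not Box Box ((p implies r) implies q), w0   [neg-implies-rule on 1]
4. (p implies r) implies q, w0   [Box-rule on 2 via w0Rw0]
5. not (p implies r), w0   [implies-rule on 4 (branches; this branch)]
6. p, w0   [neg-implies-rule on 5]
7. not r, w0   [neg-implies-rule on 5]
8. not Box ((p implies r) implies q), w1   [neg-Box-rule on 3: fresh world w1, w0Rw1]
9. (p implies r) implies q, w1   [Box-rule on 2 via w0Rw1]
10. not (p implies r), w1   [implies-rule on 9 (branches; this branch)]
11. p, w1   [neg-implies-rule on 10]
12. not r, w1   [neg-implies-rule on 10]
13. not ((p implies r) implies q), w2   [neg-Box-rule on 8: fresh world w2, w1Rw2]
14. p implies r, w2   [neg-implies-rule on 13]
15. not q, w2   [neg-implies-rule on 13]
16. (p implies r) implies q, w2   [Box-rule on 2 via w0Rw2]
17. r, w2   [implies-rule on 14 (branches; this branch)]
18. not (p implies r), w2   [implies-rule on 16 (branches; this branch)]
19. p, w2   [neg-implies-rule on 18]
20. not r, w2   [neg-implies-rule on 18]
Accessibility: w0Rw0, w0Rw1, w0Rw2, w1Rw1, w1Rw2, w2Rw2
Branch closes: r and not r both at w2.
Every branch of the negation's tableau closes; the branch above is one of them.

Valid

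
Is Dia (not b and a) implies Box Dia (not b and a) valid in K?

No, not valid

Tableau for the negation not (Dia (not b and a) implies Box Dia (not b and a)):
1. not (Dia (not b and a) implies Box Dia (not b and a)), 0
2. Dia (not b and a), 0
3. not Box Dia (not b and a), 0
4. not b and a, 1
5. not b, 1
6. a, 1
7. not Dia (not b and a), 2
Accessibility: 0R1, 0R2
The negation has an open branch (countermodel exists).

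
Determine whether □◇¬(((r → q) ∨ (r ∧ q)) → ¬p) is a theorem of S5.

Not valid

Tableau for the negation ¬□◇¬(((r → q) ∨ (r ∧ q)) → ¬p):
1. ¬□◇¬(((r → q) ∨ (r ∧ q)) → ¬p), u
2. ¬◇¬(((r → q) ∨ (r ∧ q)) → ¬p), v   [¬□-rule on 1: fresh world v, uRv]
3. ((r → q) ∨ (r ∧ q)) → ¬p, u   [¬◇-rule on 2 via vRu]
4. ((r → q) ∨ (r ∧ q)) → ¬p, v   [¬◇-rule on 2 via vRv]
5. ¬p, u   [→-rule on 3 (branches; this branch)]
6. ¬p, v   [→-rule on 4 (branches; this branch)]
Accessibility: uRu, uRv, vRu, vRv
The negation has an open branch (countermodel exists).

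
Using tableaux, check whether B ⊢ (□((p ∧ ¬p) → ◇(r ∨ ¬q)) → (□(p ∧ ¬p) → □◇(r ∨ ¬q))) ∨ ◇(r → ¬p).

Valid

Tableau for the negation ¬((□((p ∧ ¬p) → ◇(r ∨ ¬q)) → (□(p ∧ ¬p) → □◇(r ∨ ¬q))) ∨ ◇(r → ¬p)):
1. ¬((□((p ∧ ¬p) → ◇(r ∨ ¬q)) → (□(p ∧ ¬p) → □◇(r ∨ ¬q))) ∨ ◇(r → ¬p)), u
2. ¬(□((p ∧ ¬p) → ◇(r ∨ ¬q)) → (□(p ∧ ¬p) → □◇(r ∨ ¬q))), u   [¬∨-rule on 1]
3. ¬◇(r → ¬p), u   [¬∨-rule on 1]
4. □((p ∧ ¬p) → ◇(r ∨ ¬q)), u   [¬→-rule on 2]
5. ¬(□(p ∧ ¬p) → □◇(r ∨ ¬q)), u   [¬→-rule on 2]
6. □(p ∧ ¬p), u   [¬→-rule on 5]
7. ¬□◇(r ∨ ¬q), u   [¬→-rule on 5]
8. ¬(r → ¬p), u   [¬◇-rule on 3 via uRu]
9. r, u   [¬→-rule on 8]
10. p, u   [¬→-rule on 8]
11. (p ∧ ¬p) → ◇(r ∨ ¬q), u   [□-rule on 4 via uRu]
12. p ∧ ¬p, u   [□-rule on 6 via uRu]
13. ¬p, u   [∧-rule on 12]
Accessibility: uRu
Branch closes: p and ¬p both at u.
Every branch of the negation's tableau closes; the branch above is one of them.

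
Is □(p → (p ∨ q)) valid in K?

Yes, valid

Tableau for the negation ¬□(p → (p ∨ q)):
1. ¬□(p → (p ∨ q)), w0
2. ¬(p → (p ∨ q)), w1
3. p, w1
4. ¬(p ∨ q), w1
5. ¬p, w1
6. ¬q, w1
Accessibility: w0Rw1
Branch closes: p and ¬p both at w1.
All branches of the negation close; one closing branch shown above.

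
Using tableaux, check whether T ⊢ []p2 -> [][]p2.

Tableau for the negation ~([]p2 -> [][]p2):
1. ~([]p2 -> [][]p2), w0
2. []p2, w0   [~->-rule on 1]
3. ~[][]p2, w0   [~->-rule on 1]
4. p2, w0   [[]-rule on 2 via w0Rw0]
5. ~[]p2, w1   [~[]-rule on 3: fresh world w1, w0Rw1]
6. p2, w1   [[]-rule on 2 via w0Rw1]
7. ~p2, w2   [~[]-rule on 5: fresh world w2, w1Rw2]
Accessibility: w0Rw0, w0Rw1, w1Rw1, w1Rw2, w2Rw2
The negation has an open branch (countermodel exists).

Invalid (countermodel exists)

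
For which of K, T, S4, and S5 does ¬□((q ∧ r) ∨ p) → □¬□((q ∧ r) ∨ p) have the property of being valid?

S5

S4-tableau for the negation ¬(¬□((q ∧ r) ∨ p) → □¬□((q ∧ r) ∨ p)):
1. ¬(¬□((q ∧ r) ∨ p) → □¬□((q ∧ r) ∨ p)), w0
2. ¬□((q ∧ r) ∨ p), w0
3. ¬□¬□((q ∧ r) ∨ p), w0
4. ¬((q ∧ r) ∨ p), w1
5. ¬(q ∧ r), w1
6. ¬p, w1
7. ¬r, w1
8. □((q ∧ r) ∨ p), w2
9. (q ∧ r) ∨ p, w2
10. p, w2
Accessibility: w0Rw0, w0Rw1, w0Rw2, w1Rw1, w2Rw2
Complete open branch: countermodel on an S4-frame, so not valid in S4, nor in K, T (the same frame is also a K-frame and a T-frame).
S5-tableau for the negation ¬(¬□((q ∧ r) ∨ p) → □¬□((q ∧ r) ∨ p)):
1. ¬(¬□((q ∧ r) ∨ p) → □¬□((q ∧ r) ∨ p)), w0
2. ¬□((q ∧ r) ∨ p), w0
3. ¬□¬□((q ∧ r) ∨ p), w0
4. ¬((q ∧ r) ∨ p), w1
5. ¬(q ∧ r), w1
6. ¬p, w1
7. ¬r, w1
8. □((q ∧ r) ∨ p), w2
9. (q ∧ r) ∨ p, w0
10. (q ∧ r) ∨ p, w1
11. (q ∧ r) ∨ p, w2
12. q ∧ r, w0
13. q, w0
14. r, w0
15. q ∧ r, w1
16. q, w1
17. r, w1
Accessibility: w0Rw0, w0Rw1, w0Rw2, w1Rw0, w1Rw1, w1Rw2, w2Rw0, w2Rw1, w2Rw2
Branch closes: r and ¬r both at w1.
Every branch closes (one shown): valid in S5.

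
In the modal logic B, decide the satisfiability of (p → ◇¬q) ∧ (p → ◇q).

1. (p → ◇¬q) ∧ (p → ◇q), u
2. p → ◇¬q, u   [∧-rule on 1]
3. p → ◇q, u   [∧-rule on 1]
4. ◇¬q, u   [→-rule on 2 (branches; this branch)]
5. ◇q, u   [→-rule on 3 (branches; this branch)]
6. ¬q, v   [◇-rule on 4: fresh world v, uRv]
7. q, w   [◇-rule on 5: fresh world w, uRw]
Accessibility: uRu, uRv, uRw, vRu, vRv, wRu, wRw

Yes, satisfiable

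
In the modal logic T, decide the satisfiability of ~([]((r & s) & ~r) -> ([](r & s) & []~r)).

1. ~([]((r & s) & ~r) -> ([](r & s) & []~r)), 0
2. []((r & s) & ~r), 0
3. ~([](r & s) & []~r), 0
4. (r & s) & ~r, 0
5. r & s, 0
6. ~r, 0
7. r, 0
8. s, 0
Accessibility: 0R0
Branch closes: r and ~r both at 0.
Every branch closes; the branch above is one of them.

Unsatisfiable (every branch closes)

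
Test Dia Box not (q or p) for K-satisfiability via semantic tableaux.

Satisfiable

1. Dia Box not (q or p), u
2. Box not (q or p), v   [Dia-rule on 1: fresh world v, uRv]
Accessibility: uRv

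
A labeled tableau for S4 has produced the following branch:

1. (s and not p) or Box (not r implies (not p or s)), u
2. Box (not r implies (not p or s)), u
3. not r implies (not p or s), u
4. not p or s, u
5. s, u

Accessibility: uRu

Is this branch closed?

Not closed

There is no literal clash: for every atom and world, at most one sign appears.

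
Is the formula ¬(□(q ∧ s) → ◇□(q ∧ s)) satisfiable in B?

No, unsatisfiable

1. ¬(□(q ∧ s) → ◇□(q ∧ s)), w0
2. □(q ∧ s), w0
3. ¬◇□(q ∧ s), w0
4. q ∧ s, w0
5. q, w0
6. s, w0
7. ¬□(q ∧ s), w0
8. ¬(q ∧ s), w1
9. q ∧ s, w1
10. q, w1
11. s, w1
12. ¬□(q ∧ s), w1
13. ¬s, w1
Accessibility: w0Rw0, w0Rw1, w1Rw0, w1Rw1
Branch closes: s and ¬s both at w1.
(One branch shown.) All branches close.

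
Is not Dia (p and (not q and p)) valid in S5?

Tableau for the negation Dia (p and (not q and p)):
1. Dia (p and (not q and p)), 0
2. p and (not q and p), 1
3. p, 1
4. not q and p, 1
5. not q, 1
Accessibility: 0R0, 0R1, 1R0, 1R1
The negation has an open branch (countermodel exists).

Not valid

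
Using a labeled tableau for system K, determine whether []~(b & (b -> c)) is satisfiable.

Yes, satisfiable

1. []~(b & (b -> c)), u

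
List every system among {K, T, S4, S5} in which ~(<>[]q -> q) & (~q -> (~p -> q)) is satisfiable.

S4-tableau for the formula:
1. ~(<>[]q -> q) & (~q -> (~p -> q)), 0
2. ~(<>[]q -> q), 0   [&-rule on 1]
3. ~q -> (~p -> q), 0   [&-rule on 1]
4. <>[]q, 0   [~->-rule on 2]
5. ~q, 0   [~->-rule on 2]
6. ~p -> q, 0   [->-rule on 3 (branches; this branch)]
7. p, 0   [->-rule on 6 (branches; this branch)]
8. []q, 1   [<>-rule on 4: fresh world 1, 0R1]
9. q, 1   [[]-rule on 8 via 1R1]
Accessibility: 0R0, 0R1, 1R1
Complete open branch: satisfiable in S4, hence also in K, T (this S4-model is also a K-model and a T-model).
S5-tableau for the formula:
1. ~(<>[]q -> q) & (~q -> (~p -> q)), 0
2. ~(<>[]q -> q), 0   [&-rule on 1]
3. ~q -> (~p -> q), 0   [&-rule on 1]
4. <>[]q, 0   [~->-rule on 2]
5. ~q, 0   [~->-rule on 2]
6. ~p -> q, 0   [->-rule on 3 (branches; this branch)]
7. p, 0   [->-rule on 6 (branches; this branch)]
8. []q, 1   [<>-rule on 4: fresh world 1, 0R1]
9. q, 0   [[]-rule on 8 via 1R0]
Accessibility: 0R0, 0R1, 1R0, 1R1
Branch closes: q and ~q both at 0.
Every branch closes (one shown): unsatisfiable in S5.

K, T, S4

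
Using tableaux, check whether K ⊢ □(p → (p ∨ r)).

Tableau for the negation ¬□(p → (p ∨ r)):
1. ¬□(p → (p ∨ r)), 0
2. ¬(p → (p ∨ r)), 1
3. p, 1
4. ¬(p ∨ r), 1
5. ¬p, 1
6. ¬r, 1
Accessibility: 0R1
Branch closes: p and ¬p both at 1.
Every branch of the negation's tableau closes; the branch above is one of them.

Valid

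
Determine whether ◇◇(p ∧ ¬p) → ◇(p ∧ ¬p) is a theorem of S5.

Tableau for the negation ¬(◇◇(p ∧ ¬p) → ◇(p ∧ ¬p)):
1. ¬(◇◇(p ∧ ¬p) → ◇(p ∧ ¬p)), u
2. ◇◇(p ∧ ¬p), u   [¬→-rule on 1]
3. ¬◇(p ∧ ¬p), u   [¬→-rule on 1]
4. ¬(p ∧ ¬p), u   [¬◇-rule on 3 via uRu]
5. p, u   [¬∧-rule on 4 (branches; this branch)]
6. ◇(p ∧ ¬p), v   [◇-rule on 2: fresh world v, uRv]
7. ¬(p ∧ ¬p), v   [¬◇-rule on 3 via uRv]
8. p, v   [¬∧-rule on 7 (branches; this branch)]
9. p ∧ ¬p, w   [◇-rule on 6: fresh world w, vRw]
10. p, w   [∧-rule on 9]
11. ¬p, w   [∧-rule on 9]
Accessibility: uRu, uRv, uRw, vRu, vRv, vRw, wRu, wRv, wRw
Branch closes: p and ¬p both at w.
Every branch of the negation's tableau closes; the branch above is one of them.

Yes, valid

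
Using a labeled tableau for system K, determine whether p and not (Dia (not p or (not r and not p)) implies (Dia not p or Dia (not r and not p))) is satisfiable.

1. p and not (Dia (not p or (not r and not p)) implies (Dia not p or Dia (not r and not p))), 0
2. p, 0   [and-rule on 1]
3. not (Dia (not p or (not r and not p)) implies (Dia not p or Dia (not r and not p))), 0   [and-rule on 1]
4. Dia (not p or (not r and not p)), 0   [neg-implies-rule on 3]
5. not (Dia not p or Dia (not r and not p)), 0   [neg-implies-rule on 3]
6. not Dia not p, 0   [neg-or-rule on 5]
7. not Dia (not r and not p), 0   [neg-or-rule on 5]
8. not p or (not r and not p), 1   [Dia-rule on 4: fresh world 1, 0R1]
9. p, 1   [neg-Dia-rule on 6 via 0R1]
10. not (not r and not p), 1   [neg-Dia-rule on 7 via 0R1]
11. not r and not p, 1   [or-rule on 8 (branches; this branch)]
12. not r, 1   [and-rule on 11]
13. not p, 1   [and-rule on 11]
Accessibility: 0R1
Branch closes: p and not p both at 1.
All branches of the tableau close; one closing branch shown above.

Unsatisfiable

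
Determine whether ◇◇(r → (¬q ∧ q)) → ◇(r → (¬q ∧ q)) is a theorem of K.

No, not valid

Tableau for the negation ¬(◇◇(r → (¬q ∧ q)) → ◇(r → (¬q ∧ q))):
1. ¬(◇◇(r → (¬q ∧ q)) → ◇(r → (¬q ∧ q))), 0
2. ◇◇(r → (¬q ∧ q)), 0
3. ¬◇(r → (¬q ∧ q)), 0
4. ◇(r → (¬q ∧ q)), 1
5. ¬(r → (¬q ∧ q)), 1
6. r, 1
7. ¬(¬q ∧ q), 1
8. ¬q, 1
9. r → (¬q ∧ q), 2
10. ¬r, 2
Accessibility: 0R1, 1R2
The negation has an open branch (countermodel exists).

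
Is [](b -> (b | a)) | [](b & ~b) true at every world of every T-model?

Tableau for the negation ~([](b -> (b | a)) | [](b & ~b)):
1. ~([](b -> (b | a)) | [](b & ~b)), u
2. ~[](b -> (b | a)), u
3. ~[](b & ~b), u
4. ~(b -> (b | a)), v
5. b, v
6. ~(b | a), v
7. ~b, v
8. ~a, v
Accessibility: uRu, uRv, vRv
Branch closes: b and ~b both at v.
Every branch of the negation's tableau closes; the branch above is one of them.

Valid in T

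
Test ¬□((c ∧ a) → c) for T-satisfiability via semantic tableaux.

Unsatisfiable (every branch closes)

1. ¬□((c ∧ a) → c), w0
2. ¬((c ∧ a) → c), w1   [¬□-rule on 1: fresh world w1, w0Rw1]
3. c ∧ a, w1   [¬→-rule on 2]
4. ¬c, w1   [¬→-rule on 2]
5. c, w1   [∧-rule on 3]
6. a, w1   [∧-rule on 3]
Accessibility: w0Rw0, w0Rw1, w1Rw1
Branch closes: c and ¬c both at w1.
Every branch closes; the branch above is one of them.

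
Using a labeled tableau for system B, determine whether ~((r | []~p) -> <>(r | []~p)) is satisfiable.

Unsatisfiable (every branch closes)

1. ~((r | []~p) -> <>(r | []~p)), w0
2. r | []~p, w0   [~->-rule on 1]
3. ~<>(r | []~p), w0   [~->-rule on 1]
4. ~(r | []~p), w0   [~<>-rule on 3 via w0Rw0]
5. ~r, w0   [~|-rule on 4]
6. ~[]~p, w0   [~|-rule on 4]
7. []~p, w0   [|-rule on 2 (branches; this branch)]
8. ~p, w0   [[]-rule on 7 via w0Rw0]
9. p, w1   [~[]-rule on 6: fresh world w1, w0Rw1]
10. ~(r | []~p), w1   [~<>-rule on 3 via w0Rw1]
11. ~r, w1   [~|-rule on 10]
12. ~[]~p, w1   [~|-rule on 10]
13. ~p, w1   [[]-rule on 7 via w0Rw1]
Accessibility: w0Rw0, w0Rw1, w1Rw0, w1Rw1
Branch closes: p and ~p both at w1.
(One branch shown.) All branches close.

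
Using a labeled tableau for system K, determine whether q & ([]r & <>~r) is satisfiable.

1. q & ([]r & <>~r), 0
2. q, 0   [&-rule on 1]
3. []r & <>~r, 0   [&-rule on 1]
4. []r, 0   [&-rule on 3]
5. <>~r, 0   [&-rule on 3]
6. ~r, 1   [<>-rule on 5: fresh world 1, 0R1]
7. r, 1   [[]-rule on 4 via 0R1]
Accessibility: 0R1
Branch closes: r and ~r both at 1.
All branches of the tableau close; one closing branch shown above.

Unsatisfiable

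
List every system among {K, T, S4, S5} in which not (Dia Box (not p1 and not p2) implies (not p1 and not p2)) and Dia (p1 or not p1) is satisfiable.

K, T, S4

S4-tableau for the formula:
1. not (Dia Box (not p1 and not p2) implies (not p1 and not p2)) and Dia (p1 or not p1), u
2. not (Dia Box (not p1 and not p2) implies (not p1 and not p2)), u
3. Dia (p1 or not p1), u
4. Dia Box (not p1 and not p2), u
5. not (not p1 and not p2), u
6. p2, u
7. p1 or not p1, v
8. not p1, v
9. Box (not p1 and not p2), w
10. not p1 and not p2, w
11. not p1, w
12. not p2, w
Accessibility: uRu, uRv, uRw, vRv, wRw
Complete open branch: satisfiable in S4, hence also in K, T (this S4-model is also a K-model and a T-model).
S5-tableau for the formula:
1. not (Dia Box (not p1 and not p2) implies (not p1 and not p2)) and Dia (p1 or not p1), u
2. not (Dia Box (not p1 and not p2) implies (not p1 and not p2)), u
3. Dia (p1 or not p1), u
4. Dia Box (not p1 and not p2), u
5. not (not p1 and not p2), u
6. p2, u
7. p1 or not p1, v
8. not p1, v
9. Box (not p1 and not p2), w
10. not p1 and not p2, u
11. not p1, u
12. not p2, u
Accessibility: uRu, uRv, uRw, vRu, vRv, vRw, wRu, wRv, wRw
Branch closes: p2 and not p2 both at u.
Every branch closes (one shown): unsatisfiable in S5.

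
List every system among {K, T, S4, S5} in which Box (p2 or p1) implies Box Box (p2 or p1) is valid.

S4, S5

S4-tableau for the negation not (Box (p2 or p1) implies Box Box (p2 or p1)):
1. not (Box (p2 or p1) implies Box Box (p2 or p1)), w0
2. Box (p2 or p1), w0
3. not Box Box (p2 or p1), w0
4. p2 or p1, w0
5. p1, w0
6. not Box (p2 or p1), w1
7. p2 or p1, w1
8. p1, w1
9. not (p2 or p1), w2
10. not p2, w2
11. not p1, w2
12. p2 or p1, w2
13. p1, w2
Accessibility: w0Rw0, w0Rw1, w0Rw2, w1Rw1, w1Rw2, w2Rw2
Branch closes: p1 and not p1 both at w2.
Every branch closes (one shown): valid in S4, hence also in S5 (every theorem of S4 is a theorem of S5).
T-tableau for the negation not (Box (p2 or p1) implies Box Box (p2 or p1)):
1. not (Box (p2 or p1) implies Box Box (p2 or p1)), w0
2. Box (p2 or p1), w0
3. not Box Box (p2 or p1), w0
4. p2 or p1, w0
5. p1, w0
6. not Box (p2 or p1), w1
7. p2 or p1, w1
8. p1, w1
9. not (p2 or p1), w2
10. not p2, w2
11. not p1, w2
Accessibility: w0Rw0, w0Rw1, w1Rw1, w1Rw2, w2Rw2
Complete open branch: countermodel on a T-frame, so not valid in T, nor in K (the same frame is also a K-frame).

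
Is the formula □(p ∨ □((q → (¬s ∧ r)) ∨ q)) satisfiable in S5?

1. □(p ∨ □((q → (¬s ∧ r)) ∨ q)), w0
2. p ∨ □((q → (¬s ∧ r)) ∨ q), w0
3. □((q → (¬s ∧ r)) ∨ q), w0
4. (q → (¬s ∧ r)) ∨ q, w0
5. q, w0
Accessibility: w0Rw0

Satisfiable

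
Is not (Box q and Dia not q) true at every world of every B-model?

Tableau for the negation Box q and Dia not q:
1. Box q and Dia not q, 0
2. Box q, 0   [and-rule on 1]
3. Dia not q, 0   [and-rule on 1]
4. q, 0   [Box-rule on 2 via 0R0]
5. not q, 1   [Dia-rule on 3: fresh world 1, 0R1]
6. q, 1   [Box-rule on 2 via 0R1]
Accessibility: 0R0, 0R1, 1R0, 1R1
Branch closes: q and not q both at 1.
All branches of the negation close; one closing branch shown above.

Valid in B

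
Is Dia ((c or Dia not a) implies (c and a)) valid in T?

Invalid (countermodel exists)

Tableau for the negation not Dia ((c or Dia not a) implies (c and a)):
1. not Dia ((c or Dia not a) implies (c and a)), w0
2. not ((c or Dia not a) implies (c and a)), w0
3. c or Dia not a, w0
4. not (c and a), w0
5. Dia not a, w0
6. not a, w0
7. not a, w1
8. not ((c or Dia not a) implies (c and a)), w1
9. c or Dia not a, w1
10. not (c and a), w1
11. Dia not a, w1
12. not a, w2
Accessibility: w0Rw0, w0Rw1, w1Rw1, w1Rw2, w2Rw2
The negation has an open branch (countermodel exists).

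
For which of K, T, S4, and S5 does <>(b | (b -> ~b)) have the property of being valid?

T, S4, S5

T-tableau for the negation ~<>(b | (b -> ~b)):
1. ~<>(b | (b -> ~b)), u
2. ~(b | (b -> ~b)), u   [~<>-rule on 1 via uRu]
3. ~b, u   [~|-rule on 2]
4. ~(b -> ~b), u   [~|-rule on 2]
5. b, u   [~->-rule on 4]
Accessibility: uRu
Branch closes: b and ~b both at u.
Every branch closes (one shown): valid in T, hence also in S4, S5 (every theorem of T is a theorem of S4 and S5).
K-tableau for the negation ~<>(b | (b -> ~b)):
1. ~<>(b | (b -> ~b)), u
Complete open branch: countermodel on a K-frame, so not valid in K.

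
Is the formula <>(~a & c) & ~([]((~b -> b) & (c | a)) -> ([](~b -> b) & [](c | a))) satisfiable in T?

1. <>(~a & c) & ~([]((~b -> b) & (c | a)) -> ([](~b -> b) & [](c | a))), 0
2. <>(~a & c), 0   [&-rule on 1]
3. ~([]((~b -> b) & (c | a)) -> ([](~b -> b) & [](c | a))), 0   [&-rule on 1]
4. []((~b -> b) & (c | a)), 0   [~->-rule on 3]
5. ~([](~b -> b) & [](c | a)), 0   [~->-rule on 3]
6. (~b -> b) & (c | a), 0   [[]-rule on 4 via 0R0]
7. ~b -> b, 0   [&-rule on 6]
8. c | a, 0   [&-rule on 6]
9. ~[](c | a), 0   [~&-rule on 5 (branches; this branch)]
10. b, 0   [->-rule on 7 (branches; this branch)]
11. a, 0   [|-rule on 8 (branches; this branch)]
12. ~a & c, 1   [<>-rule on 2: fresh world 1, 0R1]
13. ~a, 1   [&-rule on 12]
14. c, 1   [&-rule on 12]
15. (~b -> b) & (c | a), 1   [[]-rule on 4 via 0R1]
16. ~b -> b, 1   [&-rule on 15]
17. c | a, 1   [&-rule on 15]
18. b, 1   [->-rule on 16 (branches; this branch)]
19. ~(c | a), 2   [~[]-rule on 9: fresh world 2, 0R2]
20. ~c, 2   [~|-rule on 19]
21. ~a, 2   [~|-rule on 19]
22. (~b -> b) & (c | a), 2   [[]-rule on 4 via 0R2]
23. ~b -> b, 2   [&-rule on 22]
24. c | a, 2   [&-rule on 22]
25. b, 2   [->-rule on 23 (branches; this branch)]
26. a, 2   [|-rule on 24 (branches; this branch)]
Accessibility: 0R0, 0R1, 0R2, 1R1, 2R2
Branch closes: a and ~a both at 2.
All branches of the tableau close; one closing branch shown above.

Unsatisfiable (every branch closes)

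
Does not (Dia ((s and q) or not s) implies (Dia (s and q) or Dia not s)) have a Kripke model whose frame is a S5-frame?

1. not (Dia ((s and q) or not s) implies (Dia (s and q) or Dia not s)), 0
2. Dia ((s and q) or not s), 0
3. not (Dia (s and q) or Dia not s), 0
4. not Dia (s and q), 0
5. not Dia not s, 0
6. not (s and q), 0
7. s, 0
8. not q, 0
9. (s and q) or not s, 1
10. not (s and q), 1
11. s, 1
12. s and q, 1
13. q, 1
14. not q, 1
Accessibility: 0R0, 0R1, 1R0, 1R1
Branch closes: q and not q both at 1.
Every branch closes; the branch above is one of them.

Unsatisfiable (every branch closes)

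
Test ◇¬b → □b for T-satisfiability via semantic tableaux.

1. ◇¬b → □b, u
2. □b, u
3. b, u
Accessibility: uRu

Satisfiable (open branch found)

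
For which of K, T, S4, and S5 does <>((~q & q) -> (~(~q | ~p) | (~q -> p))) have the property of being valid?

K-tableau for the negation ~<>((~q & q) -> (~(~q | ~p) | (~q -> p))):
1. ~<>((~q & q) -> (~(~q | ~p) | (~q -> p))), 0
Complete open branch: countermodel on a K-frame, so not valid in K.
T-tableau for the negation ~<>((~q & q) -> (~(~q | ~p) | (~q -> p))):
1. ~<>((~q & q) -> (~(~q | ~p) | (~q -> p))), 0
2. ~((~q & q) -> (~(~q | ~p) | (~q -> p))), 0
3. ~q & q, 0
4. ~(~(~q | ~p) | (~q -> p)), 0
5. ~q, 0
6. q, 0
Accessibility: 0R0
Branch closes: q and ~q both at 0.
Every branch closes (one shown): valid in T, hence also in S4, S5 (every theorem of T is a theorem of S4 and S5).

T, S4, S5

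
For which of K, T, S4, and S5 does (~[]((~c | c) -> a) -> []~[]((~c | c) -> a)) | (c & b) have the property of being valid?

S5-tableau for the negation ~((~[]((~c | c) -> a) -> []~[]((~c | c) -> a)) | (c & b)):
1. ~((~[]((~c | c) -> a) -> []~[]((~c | c) -> a)) | (c & b)), w0
2. ~(~[]((~c | c) -> a) -> []~[]((~c | c) -> a)), w0
3. ~(c & b), w0
4. ~[]((~c | c) -> a), w0
5. ~[]~[]((~c | c) -> a), w0
6. ~b, w0
7. ~((~c | c) -> a), w1
8. ~c | c, w1
9. ~a, w1
10. c, w1
11. []((~c | c) -> a), w2
12. (~c | c) -> a, w0
13. (~c | c) -> a, w1
14. (~c | c) -> a, w2
15. a, w0
16. ~(~c | c), w1
17. ~c, w1
Accessibility: w0Rw0, w0Rw1, w0Rw2, w1Rw0, w1Rw1, w1Rw2, w2Rw0, w2Rw1, w2Rw2
Branch closes: c and ~c both at w1.
Every branch closes (one shown): valid in S5.
S4-tableau for the negation ~((~[]((~c | c) -> a) -> []~[]((~c | c) -> a)) | (c & b)):
1. ~((~[]((~c | c) -> a) -> []~[]((~c | c) -> a)) | (c & b)), w0
2. ~(~[]((~c | c) -> a) -> []~[]((~c | c) -> a)), w0
3. ~(c & b), w0
4. ~[]((~c | c) -> a), w0
5. ~[]~[]((~c | c) -> a), w0
6. ~b, w0
7. ~((~c | c) -> a), w1
8. ~c | c, w1
9. ~a, w1
10. c, w1
11. []((~c | c) -> a), w2
12. (~c | c) -> a, w2
13. a, w2
Accessibility: w0Rw0, w0Rw1, w0Rw2, w1Rw1, w2Rw2
Complete open branch: countermodel on an S4-frame, so not valid in S4, nor in K, T (the same frame is also a K-frame and a T-frame).

S5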